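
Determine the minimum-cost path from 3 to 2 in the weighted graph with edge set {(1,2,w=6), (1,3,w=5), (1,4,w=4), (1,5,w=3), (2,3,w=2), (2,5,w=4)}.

Step 1: Build adjacency list with weights:
  1: 2(w=6), 3(w=5), 4(w=4), 5(w=3)
  2: 1(w=6), 3(w=2), 5(w=4)
  3: 1(w=5), 2(w=2)
  4: 1(w=4)
  5: 1(w=3), 2(w=4)

Step 2: Apply Dijkstra's algorithm from vertex 3:
  Visit vertex 3 (distance=0)
    Update dist[1] = 5
    Update dist[2] = 2
  Visit vertex 2 (distance=2)
    Update dist[5] = 6

Step 3: Shortest path: 3 -> 2
Total weight: 2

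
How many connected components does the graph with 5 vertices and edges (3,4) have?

Step 1: Build adjacency list from edges:
  1: (none)
  2: (none)
  3: 4
  4: 3
  5: (none)

Step 2: Run BFS/DFS from vertex 1:
  Visited: {1}
  Reached 1 of 5 vertices

Step 3: Only 1 of 5 vertices reached. Graph is disconnected.
Connected components: {1}, {2}, {3, 4}, {5}
Number of connected components: 4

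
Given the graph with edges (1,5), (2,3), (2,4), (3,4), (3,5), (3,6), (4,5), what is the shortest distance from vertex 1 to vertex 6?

Step 1: Build adjacency list:
  1: 5
  2: 3, 4
  3: 2, 4, 5, 6
  4: 2, 3, 5
  5: 1, 3, 4
  6: 3

Step 2: BFS from vertex 1 to find shortest path to 6:
  vertex 5 reached at distance 1
  vertex 3 reached at distance 2
  vertex 4 reached at distance 2
  vertex 2 reached at distance 3
  vertex 6 reached at distance 3

Step 3: Shortest path: 1 -> 5 -> 3 -> 6
Path length: 3 edges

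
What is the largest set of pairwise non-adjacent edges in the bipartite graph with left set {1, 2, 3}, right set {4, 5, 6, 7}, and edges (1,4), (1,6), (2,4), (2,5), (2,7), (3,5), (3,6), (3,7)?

Step 1: List the neighbors of each left vertex:
  1: 4, 6
  2: 4, 5, 7
  3: 5, 6, 7

Step 2: Greedily match left vertices, then look for augmenting paths:
  Match 1 -- 4
  Match 2 -- 5
  Match 3 -- 6
  No augmenting path remains.

Step 3: Verify this is maximum:
  Matching size 3 = min(|L|, |R|) = min(3, 4), which is an upper bound, so this matching is maximum.

Maximum matching: {(1,4), (2,5), (3,6)}
Size: 3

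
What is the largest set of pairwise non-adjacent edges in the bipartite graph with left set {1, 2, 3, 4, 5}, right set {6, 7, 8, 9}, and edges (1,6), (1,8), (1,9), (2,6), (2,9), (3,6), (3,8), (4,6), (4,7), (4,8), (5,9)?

Step 1: List the neighbors of each left vertex:
  1: 6, 8, 9
  2: 6, 9
  3: 6, 8
  4: 6, 7, 8
  5: 9

Step 2: Greedily match left vertices, then look for augmenting paths:
  Match 1 -- 6
  Match 2 -- 9
  Match 3 -- 8
  Match 4 -- 7
  No augmenting path remains.

Step 3: Verify this is maximum:
  Matching size 4 = min(|L|, |R|) = min(5, 4), which is an upper bound, so this matching is maximum.

Maximum matching: {(1,6), (2,9), (3,8), (4,7)}
Size: 4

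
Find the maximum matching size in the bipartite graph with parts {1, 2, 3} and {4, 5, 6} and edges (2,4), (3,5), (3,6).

Step 1: List the neighbors of each left vertex:
  1: (none)
  2: 4
  3: 5, 6

Step 2: Greedily match left vertices, then look for augmenting paths:
  Match 2 -- 4
  Match 3 -- 5
  No augmenting path remains.

Step 3: Verify this is maximum:
  Matching has size 2. The vertex set {2, 3} covers every edge and has size 2; any matching has at most one edge per cover vertex, so 2 is maximum (König's theorem).

Maximum matching: {(2,4), (3,5)}
Size: 2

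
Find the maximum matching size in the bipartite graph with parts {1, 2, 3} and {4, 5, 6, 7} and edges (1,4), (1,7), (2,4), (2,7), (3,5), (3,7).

Step 1: List the neighbors of each left vertex:
  1: 4, 7
  2: 4, 7
  3: 5, 7

Step 2: Greedily match left vertices, then look for augmenting paths:
  Match 1 -- 4
  Match 2 -- 7
  Match 3 -- 5
  No augmenting path remains.

Step 3: Verify this is maximum:
  Matching size 3 = min(|L|, |R|) = min(3, 4), which is an upper bound, so this matching is maximum.

Maximum matching: {(1,4), (2,7), (3,5)}
Size: 3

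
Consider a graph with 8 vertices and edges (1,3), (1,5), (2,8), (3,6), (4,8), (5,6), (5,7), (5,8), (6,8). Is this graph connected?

Step 1: Build adjacency list from edges:
  1: 3, 5
  2: 8
  3: 1, 6
  4: 8
  5: 1, 6, 7, 8
  6: 3, 5, 8
  7: 5
  8: 2, 4, 5, 6

Step 2: Run BFS/DFS from vertex 1:
  Visited: {1, 3, 5, 6, 7, 8, 2, 4}
  Reached 8 of 8 vertices

Step 3: All 8 vertices reached from vertex 1, so the graph is connected.
Answer: Yes, the graph is connected.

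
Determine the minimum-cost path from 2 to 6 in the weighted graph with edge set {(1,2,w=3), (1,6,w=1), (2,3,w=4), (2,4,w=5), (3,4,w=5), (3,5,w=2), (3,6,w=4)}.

Step 1: Build adjacency list with weights:
  1: 2(w=3), 6(w=1)
  2: 1(w=3), 3(w=4), 4(w=5)
  3: 2(w=4), 4(w=5), 5(w=2), 6(w=4)
  4: 2(w=5), 3(w=5)
  5: 3(w=2)
  6: 1(w=1), 3(w=4)

Step 2: Apply Dijkstra's algorithm from vertex 2:
  Visit vertex 2 (distance=0)
    Update dist[1] = 3
    Update dist[3] = 4
    Update dist[4] = 5
  Visit vertex 1 (distance=3)
    Update dist[6] = 4
  Visit vertex 3 (distance=4)
    Update dist[5] = 6
  Visit vertex 6 (distance=4)

Step 3: Shortest path: 2 -> 1 -> 6
Total weight: 3 + 1 = 4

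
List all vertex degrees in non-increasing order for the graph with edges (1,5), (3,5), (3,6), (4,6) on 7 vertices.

Step 1: Count edges incident to each vertex:
  deg(1) = 1 (neighbors: 5)
  deg(2) = 0 (neighbors: none)
  deg(3) = 2 (neighbors: 5, 6)
  deg(4) = 1 (neighbors: 6)
  deg(5) = 2 (neighbors: 1, 3)
  deg(6) = 2 (neighbors: 3, 4)
  deg(7) = 0 (neighbors: none)

Step 2: Sort degrees in non-increasing order:
  Degrees: [1, 0, 2, 1, 2, 2, 0] -> sorted: [2, 2, 2, 1, 1, 0, 0]

Degree sequence: [2, 2, 2, 1, 1, 0, 0]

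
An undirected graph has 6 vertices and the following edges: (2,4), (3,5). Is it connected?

Step 1: Build adjacency list from edges:
  1: (none)
  2: 4
  3: 5
  4: 2
  5: 3
  6: (none)

Step 2: Run BFS/DFS from vertex 1:
  Visited: {1}
  Reached 1 of 6 vertices

Step 3: Only 1 of 6 vertices reached. Graph is disconnected.
Connected components: {1}, {2, 4}, {3, 5}, {6}
Answer: No, the graph is not connected (4 components).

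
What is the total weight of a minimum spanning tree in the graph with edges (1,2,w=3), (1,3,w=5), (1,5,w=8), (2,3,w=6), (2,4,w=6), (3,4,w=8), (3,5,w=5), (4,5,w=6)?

Apply Kruskal's algorithm (sort edges by weight, add if no cycle):

Sorted edges by weight:
  (1,2) w=3
  (1,3) w=5
  (3,5) w=5
  (2,3) w=6
  (2,4) w=6
  (4,5) w=6
  (1,5) w=8
  (3,4) w=8

Add edge (1,2) w=3 -- no cycle. Running total: 3
Add edge (1,3) w=5 -- no cycle. Running total: 8
Add edge (3,5) w=5 -- no cycle. Running total: 13
Skip edge (2,3) w=6 -- would create cycle
Add edge (2,4) w=6 -- no cycle. Running total: 19

MST edges: (1,2,w=3), (1,3,w=5), (3,5,w=5), (2,4,w=6)
Total MST weight: 3 + 5 + 5 + 6 = 19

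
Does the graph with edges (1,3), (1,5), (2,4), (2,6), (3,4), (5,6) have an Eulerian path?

Step 1: Find the degree of each vertex:
  deg(1) = 2
  deg(2) = 2
  deg(3) = 2
  deg(4) = 2
  deg(5) = 2
  deg(6) = 2

Step 2: Count vertices with odd degree:
  All vertices have even degree (0 odd-degree vertices)

Step 3: Apply Euler's theorem:
  - Eulerian circuit exists iff graph is connected and all vertices have even degree
  - Eulerian path exists iff graph is connected and has 0 or 2 odd-degree vertices

Graph is connected with 0 odd-degree vertices.
Both Eulerian circuit and Eulerian path exist.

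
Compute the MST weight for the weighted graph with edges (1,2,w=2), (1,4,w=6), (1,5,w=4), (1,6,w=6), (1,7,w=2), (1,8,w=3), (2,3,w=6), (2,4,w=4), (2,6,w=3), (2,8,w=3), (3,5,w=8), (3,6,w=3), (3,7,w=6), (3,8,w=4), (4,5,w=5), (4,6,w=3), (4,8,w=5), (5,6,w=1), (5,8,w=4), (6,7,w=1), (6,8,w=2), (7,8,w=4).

Apply Kruskal's algorithm (sort edges by weight, add if no cycle):

Sorted edges by weight:
  (5,6) w=1
  (6,7) w=1
  (1,2) w=2
  (1,7) w=2
  (6,8) w=2
  (1,8) w=3
  (2,6) w=3
  (2,8) w=3
  (3,6) w=3
  (4,6) w=3
  (1,5) w=4
  (2,4) w=4
  (3,8) w=4
  (5,8) w=4
  (7,8) w=4
  (4,5) w=5
  (4,8) w=5
  (1,6) w=6
  (1,4) w=6
  (2,3) w=6
  (3,7) w=6
  (3,5) w=8

Add edge (5,6) w=1 -- no cycle. Running total: 1
Add edge (6,7) w=1 -- no cycle. Running total: 2
Add edge (1,2) w=2 -- no cycle. Running total: 4
Add edge (1,7) w=2 -- no cycle. Running total: 6
Add edge (6,8) w=2 -- no cycle. Running total: 8
Skip edge (1,8) w=3 -- would create cycle
Skip edge (2,6) w=3 -- would create cycle
Skip edge (2,8) w=3 -- would create cycle
Add edge (3,6) w=3 -- no cycle. Running total: 11
Add edge (4,6) w=3 -- no cycle. Running total: 14

MST edges: (5,6,w=1), (6,7,w=1), (1,2,w=2), (1,7,w=2), (6,8,w=2), (3,6,w=3), (4,6,w=3)
Total MST weight: 1 + 1 + 2 + 2 + 2 + 3 + 3 = 14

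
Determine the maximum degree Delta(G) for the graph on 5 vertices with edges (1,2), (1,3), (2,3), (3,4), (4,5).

Step 1: Count edges incident to each vertex:
  deg(1) = 2 (neighbors: 2, 3)
  deg(2) = 2 (neighbors: 1, 3)
  deg(3) = 3 (neighbors: 1, 2, 4)
  deg(4) = 2 (neighbors: 3, 5)
  deg(5) = 1 (neighbors: 4)

Step 2: Find maximum:
  max(2, 2, 3, 2, 1) = 3 (vertex 3)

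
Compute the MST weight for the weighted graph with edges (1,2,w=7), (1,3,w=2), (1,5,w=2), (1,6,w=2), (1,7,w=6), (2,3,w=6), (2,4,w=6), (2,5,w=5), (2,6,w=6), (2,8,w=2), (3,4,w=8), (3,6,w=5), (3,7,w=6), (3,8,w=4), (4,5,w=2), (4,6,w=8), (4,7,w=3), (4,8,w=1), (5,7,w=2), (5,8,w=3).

Apply Kruskal's algorithm (sort edges by weight, add if no cycle):

Sorted edges by weight:
  (4,8) w=1
  (1,3) w=2
  (1,6) w=2
  (1,5) w=2
  (2,8) w=2
  (4,5) w=2
  (5,7) w=2
  (4,7) w=3
  (5,8) w=3
  (3,8) w=4
  (2,5) w=5
  (3,6) w=5
  (1,7) w=6
  (2,4) w=6
  (2,3) w=6
  (2,6) w=6
  (3,7) w=6
  (1,2) w=7
  (3,4) w=8
  (4,6) w=8

Add edge (4,8) w=1 -- no cycle. Running total: 1
Add edge (1,3) w=2 -- no cycle. Running total: 3
Add edge (1,6) w=2 -- no cycle. Running total: 5
Add edge (1,5) w=2 -- no cycle. Running total: 7
Add edge (2,8) w=2 -- no cycle. Running total: 9
Add edge (4,5) w=2 -- no cycle. Running total: 11
Add edge (5,7) w=2 -- no cycle. Running total: 13

MST edges: (4,8,w=1), (1,3,w=2), (1,6,w=2), (1,5,w=2), (2,8,w=2), (4,5,w=2), (5,7,w=2)
Total MST weight: 1 + 2 + 2 + 2 + 2 + 2 + 2 = 13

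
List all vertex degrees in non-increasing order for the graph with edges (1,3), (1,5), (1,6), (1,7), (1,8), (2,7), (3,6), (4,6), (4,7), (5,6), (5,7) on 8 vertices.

Step 1: Count edges incident to each vertex:
  deg(1) = 5 (neighbors: 3, 5, 6, 7, 8)
  deg(2) = 1 (neighbors: 7)
  deg(3) = 2 (neighbors: 1, 6)
  deg(4) = 2 (neighbors: 6, 7)
  deg(5) = 3 (neighbors: 1, 6, 7)
  deg(6) = 4 (neighbors: 1, 3, 4, 5)
  deg(7) = 4 (neighbors: 1, 2, 4, 5)
  deg(8) = 1 (neighbors: 1)

Step 2: Sort degrees in non-increasing order:
  Degrees: [5, 1, 2, 2, 3, 4, 4, 1] -> sorted: [5, 4, 4, 3, 2, 2, 1, 1]

Degree sequence: [5, 4, 4, 3, 2, 2, 1, 1]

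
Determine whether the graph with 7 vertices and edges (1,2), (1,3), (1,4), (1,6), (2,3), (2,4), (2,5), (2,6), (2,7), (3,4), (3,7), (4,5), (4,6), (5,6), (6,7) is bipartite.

Step 1: Attempt 2-coloring using BFS:
  Start at vertex 1, assign color 0
  Color vertex 2 with color 1 (neighbor of 1)
  Color vertex 3 with color 1 (neighbor of 1)
  Color vertex 4 with color 1 (neighbor of 1)
  Color vertex 6 with color 1 (neighbor of 1)

Step 2: Conflict found! Vertices 2 and 3 are adjacent but have the same color.
This means the graph contains an odd cycle.

The graph is NOT bipartite.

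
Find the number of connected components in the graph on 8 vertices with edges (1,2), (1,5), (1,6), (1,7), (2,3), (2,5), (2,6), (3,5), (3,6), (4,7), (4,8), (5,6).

Step 1: Build adjacency list from edges:
  1: 2, 5, 6, 7
  2: 1, 3, 5, 6
  3: 2, 5, 6
  4: 7, 8
  5: 1, 2, 3, 6
  6: 1, 2, 3, 5
  7: 1, 4
  8: 4

Step 2: Run BFS/DFS from vertex 1:
  Visited: {1, 2, 5, 6, 7, 3, 4, 8}
  Reached 8 of 8 vertices

Step 3: All 8 vertices reached from vertex 1, so the graph is connected.
Number of connected components: 1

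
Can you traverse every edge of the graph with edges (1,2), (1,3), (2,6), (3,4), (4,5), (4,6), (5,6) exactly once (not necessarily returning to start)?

Step 1: Find the degree of each vertex:
  deg(1) = 2
  deg(2) = 2
  deg(3) = 2
  deg(4) = 3
  deg(5) = 2
  deg(6) = 3

Step 2: Count vertices with odd degree:
  Odd-degree vertices: 4, 6 (2 total)

Step 3: Apply Euler's theorem:
  - Eulerian circuit exists iff graph is connected and all vertices have even degree
  - Eulerian path exists iff graph is connected and has 0 or 2 odd-degree vertices

Graph is connected with exactly 2 odd-degree vertices (4, 6).
Eulerian path exists (starting and ending at the odd-degree vertices), but no Eulerian circuit.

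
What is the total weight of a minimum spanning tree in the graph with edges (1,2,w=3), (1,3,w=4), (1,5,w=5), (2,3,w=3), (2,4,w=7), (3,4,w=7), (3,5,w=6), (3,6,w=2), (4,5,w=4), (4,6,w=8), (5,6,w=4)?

Apply Kruskal's algorithm (sort edges by weight, add if no cycle):

Sorted edges by weight:
  (3,6) w=2
  (1,2) w=3
  (2,3) w=3
  (1,3) w=4
  (4,5) w=4
  (5,6) w=4
  (1,5) w=5
  (3,5) w=6
  (2,4) w=7
  (3,4) w=7
  (4,6) w=8

Add edge (3,6) w=2 -- no cycle. Running total: 2
Add edge (1,2) w=3 -- no cycle. Running total: 5
Add edge (2,3) w=3 -- no cycle. Running total: 8
Skip edge (1,3) w=4 -- would create cycle
Add edge (4,5) w=4 -- no cycle. Running total: 12
Add edge (5,6) w=4 -- no cycle. Running total: 16

MST edges: (3,6,w=2), (1,2,w=3), (2,3,w=3), (4,5,w=4), (5,6,w=4)
Total MST weight: 2 + 3 + 3 + 4 + 4 = 16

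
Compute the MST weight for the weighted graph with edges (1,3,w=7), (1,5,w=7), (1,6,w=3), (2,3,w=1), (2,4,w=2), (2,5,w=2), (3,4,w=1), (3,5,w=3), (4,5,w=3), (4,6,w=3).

Apply Kruskal's algorithm (sort edges by weight, add if no cycle):

Sorted edges by weight:
  (2,3) w=1
  (3,4) w=1
  (2,5) w=2
  (2,4) w=2
  (1,6) w=3
  (3,5) w=3
  (4,6) w=3
  (4,5) w=3
  (1,5) w=7
  (1,3) w=7

Add edge (2,3) w=1 -- no cycle. Running total: 1
Add edge (3,4) w=1 -- no cycle. Running total: 2
Add edge (2,5) w=2 -- no cycle. Running total: 4
Skip edge (2,4) w=2 -- would create cycle
Add edge (1,6) w=3 -- no cycle. Running total: 7
Skip edge (3,5) w=3 -- would create cycle
Add edge (4,6) w=3 -- no cycle. Running total: 10

MST edges: (2,3,w=1), (3,4,w=1), (2,5,w=2), (1,6,w=3), (4,6,w=3)
Total MST weight: 1 + 1 + 2 + 3 + 3 = 10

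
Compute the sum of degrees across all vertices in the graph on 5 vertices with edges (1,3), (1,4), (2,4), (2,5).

Step 1: Count edges incident to each vertex:
  deg(1) = 2 (neighbors: 3, 4)
  deg(2) = 2 (neighbors: 4, 5)
  deg(3) = 1 (neighbors: 1)
  deg(4) = 2 (neighbors: 1, 2)
  deg(5) = 1 (neighbors: 2)

Step 2: Sum all degrees:
  2 + 2 + 1 + 2 + 1 = 8

Verification: sum of degrees = 2 * |E| = 2 * 4 = 8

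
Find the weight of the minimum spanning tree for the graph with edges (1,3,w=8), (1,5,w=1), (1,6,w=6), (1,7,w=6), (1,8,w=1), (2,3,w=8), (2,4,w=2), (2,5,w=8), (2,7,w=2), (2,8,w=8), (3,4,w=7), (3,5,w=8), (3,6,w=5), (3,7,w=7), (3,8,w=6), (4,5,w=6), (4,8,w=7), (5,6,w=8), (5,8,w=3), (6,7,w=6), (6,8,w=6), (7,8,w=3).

Apply Kruskal's algorithm (sort edges by weight, add if no cycle):

Sorted edges by weight:
  (1,5) w=1
  (1,8) w=1
  (2,4) w=2
  (2,7) w=2
  (5,8) w=3
  (7,8) w=3
  (3,6) w=5
  (1,7) w=6
  (1,6) w=6
  (3,8) w=6
  (4,5) w=6
  (6,8) w=6
  (6,7) w=6
  (3,4) w=7
  (3,7) w=7
  (4,8) w=7
  (1,3) w=8
  (2,3) w=8
  (2,5) w=8
  (2,8) w=8
  (3,5) w=8
  (5,6) w=8

Add edge (1,5) w=1 -- no cycle. Running total: 1
Add edge (1,8) w=1 -- no cycle. Running total: 2
Add edge (2,4) w=2 -- no cycle. Running total: 4
Add edge (2,7) w=2 -- no cycle. Running total: 6
Skip edge (5,8) w=3 -- would create cycle
Add edge (7,8) w=3 -- no cycle. Running total: 9
Add edge (3,6) w=5 -- no cycle. Running total: 14
Skip edge (1,7) w=6 -- would create cycle
Add edge (1,6) w=6 -- no cycle. Running total: 20

MST edges: (1,5,w=1), (1,8,w=1), (2,4,w=2), (2,7,w=2), (7,8,w=3), (3,6,w=5), (1,6,w=6)
Total MST weight: 1 + 1 + 2 + 2 + 3 + 5 + 6 = 20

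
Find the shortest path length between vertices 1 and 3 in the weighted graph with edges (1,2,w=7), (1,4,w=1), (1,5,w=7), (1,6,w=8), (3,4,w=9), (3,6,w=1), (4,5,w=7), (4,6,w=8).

Step 1: Build adjacency list with weights:
  1: 2(w=7), 4(w=1), 5(w=7), 6(w=8)
  2: 1(w=7)
  3: 4(w=9), 6(w=1)
  4: 1(w=1), 3(w=9), 5(w=7), 6(w=8)
  5: 1(w=7), 4(w=7)
  6: 1(w=8), 3(w=1), 4(w=8)

Step 2: Apply Dijkstra's algorithm from vertex 1:
  Visit vertex 1 (distance=0)
    Update dist[2] = 7
    Update dist[4] = 1
    Update dist[5] = 7
    Update dist[6] = 8
  Visit vertex 4 (distance=1)
    Update dist[3] = 10
  Visit vertex 2 (distance=7)
  Visit vertex 5 (distance=7)
  Visit vertex 6 (distance=8)
    Update dist[3] = 9
  Visit vertex 3 (distance=9)

Step 3: Shortest path: 1 -> 6 -> 3
Total weight: 8 + 1 = 9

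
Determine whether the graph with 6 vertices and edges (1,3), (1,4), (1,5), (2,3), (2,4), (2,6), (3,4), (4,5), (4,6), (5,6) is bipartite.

Step 1: Attempt 2-coloring using BFS:
  Start at vertex 1, assign color 0
  Color vertex 3 with color 1 (neighbor of 1)
  Color vertex 4 with color 1 (neighbor of 1)
  Color vertex 5 with color 1 (neighbor of 1)
  Color vertex 2 with color 0 (neighbor of 3)

Step 2: Conflict found! Vertices 3 and 4 are adjacent but have the same color.
This means the graph contains an odd cycle.

The graph is NOT bipartite.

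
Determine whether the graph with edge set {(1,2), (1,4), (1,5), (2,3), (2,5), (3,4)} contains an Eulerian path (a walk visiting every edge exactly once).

Step 1: Find the degree of each vertex:
  deg(1) = 3
  deg(2) = 3
  deg(3) = 2
  deg(4) = 2
  deg(5) = 2

Step 2: Count vertices with odd degree:
  Odd-degree vertices: 1, 2 (2 total)

Step 3: Apply Euler's theorem:
  - Eulerian circuit exists iff graph is connected and all vertices have even degree
  - Eulerian path exists iff graph is connected and has 0 or 2 odd-degree vertices

Graph is connected with exactly 2 odd-degree vertices (1, 2).
Eulerian path exists (starting and ending at the odd-degree vertices), but no Eulerian circuit.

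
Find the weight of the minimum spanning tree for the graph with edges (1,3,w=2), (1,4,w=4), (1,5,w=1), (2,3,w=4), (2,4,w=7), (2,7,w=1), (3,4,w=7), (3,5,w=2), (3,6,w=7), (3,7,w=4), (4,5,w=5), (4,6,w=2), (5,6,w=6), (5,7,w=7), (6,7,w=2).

Apply Kruskal's algorithm (sort edges by weight, add if no cycle):

Sorted edges by weight:
  (1,5) w=1
  (2,7) w=1
  (1,3) w=2
  (3,5) w=2
  (4,6) w=2
  (6,7) w=2
  (1,4) w=4
  (2,3) w=4
  (3,7) w=4
  (4,5) w=5
  (5,6) w=6
  (2,4) w=7
  (3,6) w=7
  (3,4) w=7
  (5,7) w=7

Add edge (1,5) w=1 -- no cycle. Running total: 1
Add edge (2,7) w=1 -- no cycle. Running total: 2
Add edge (1,3) w=2 -- no cycle. Running total: 4
Skip edge (3,5) w=2 -- would create cycle
Add edge (4,6) w=2 -- no cycle. Running total: 6
Add edge (6,7) w=2 -- no cycle. Running total: 8
Add edge (1,4) w=4 -- no cycle. Running total: 12

MST edges: (1,5,w=1), (2,7,w=1), (1,3,w=2), (4,6,w=2), (6,7,w=2), (1,4,w=4)
Total MST weight: 1 + 1 + 2 + 2 + 2 + 4 = 12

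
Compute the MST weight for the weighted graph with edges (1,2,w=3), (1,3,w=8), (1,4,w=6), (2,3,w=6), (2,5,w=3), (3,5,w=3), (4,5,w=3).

Apply Kruskal's algorithm (sort edges by weight, add if no cycle):

Sorted edges by weight:
  (1,2) w=3
  (2,5) w=3
  (3,5) w=3
  (4,5) w=3
  (1,4) w=6
  (2,3) w=6
  (1,3) w=8

Add edge (1,2) w=3 -- no cycle. Running total: 3
Add edge (2,5) w=3 -- no cycle. Running total: 6
Add edge (3,5) w=3 -- no cycle. Running total: 9
Add edge (4,5) w=3 -- no cycle. Running total: 12

MST edges: (1,2,w=3), (2,5,w=3), (3,5,w=3), (4,5,w=3)
Total MST weight: 3 + 3 + 3 + 3 = 12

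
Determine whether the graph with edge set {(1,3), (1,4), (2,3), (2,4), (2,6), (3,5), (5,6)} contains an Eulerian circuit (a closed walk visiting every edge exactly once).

Step 1: Find the degree of each vertex:
  deg(1) = 2
  deg(2) = 3
  deg(3) = 3
  deg(4) = 2
  deg(5) = 2
  deg(6) = 2

Step 2: Count vertices with odd degree:
  Odd-degree vertices: 2, 3 (2 total)

Step 3: Apply Euler's theorem:
  - Eulerian circuit exists iff graph is connected and all vertices have even degree
  - Eulerian path exists iff graph is connected and has 0 or 2 odd-degree vertices

Graph is connected with exactly 2 odd-degree vertices (2, 3).
Eulerian path exists (starting and ending at the odd-degree vertices), but no Eulerian circuit.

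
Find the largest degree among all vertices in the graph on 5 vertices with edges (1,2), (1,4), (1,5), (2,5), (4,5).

Step 1: Count edges incident to each vertex:
  deg(1) = 3 (neighbors: 2, 4, 5)
  deg(2) = 2 (neighbors: 1, 5)
  deg(3) = 0 (neighbors: none)
  deg(4) = 2 (neighbors: 1, 5)
  deg(5) = 3 (neighbors: 1, 2, 4)

Step 2: Find maximum:
  max(3, 2, 0, 2, 3) = 3 (vertex 1)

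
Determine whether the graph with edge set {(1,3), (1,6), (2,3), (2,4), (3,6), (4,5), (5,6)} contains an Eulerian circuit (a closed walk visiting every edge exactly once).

Step 1: Find the degree of each vertex:
  deg(1) = 2
  deg(2) = 2
  deg(3) = 3
  deg(4) = 2
  deg(5) = 2
  deg(6) = 3

Step 2: Count vertices with odd degree:
  Odd-degree vertices: 3, 6 (2 total)

Step 3: Apply Euler's theorem:
  - Eulerian circuit exists iff graph is connected and all vertices have even degree
  - Eulerian path exists iff graph is connected and has 0 or 2 odd-degree vertices

Graph is connected with exactly 2 odd-degree vertices (3, 6).
Eulerian path exists (starting and ending at the odd-degree vertices), but no Eulerian circuit.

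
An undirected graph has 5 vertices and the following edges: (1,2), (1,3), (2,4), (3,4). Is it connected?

Step 1: Build adjacency list from edges:
  1: 2, 3
  2: 1, 4
  3: 1, 4
  4: 2, 3
  5: (none)

Step 2: Run BFS/DFS from vertex 1:
  Visited: {1, 2, 3, 4}
  Reached 4 of 5 vertices

Step 3: Only 4 of 5 vertices reached. Graph is disconnected.
Connected components: {1, 2, 3, 4}, {5}
Answer: No, the graph is not connected (2 components).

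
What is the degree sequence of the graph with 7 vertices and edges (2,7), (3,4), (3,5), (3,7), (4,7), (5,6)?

Step 1: Count edges incident to each vertex:
  deg(1) = 0 (neighbors: none)
  deg(2) = 1 (neighbors: 7)
  deg(3) = 3 (neighbors: 4, 5, 7)
  deg(4) = 2 (neighbors: 3, 7)
  deg(5) = 2 (neighbors: 3, 6)
  deg(6) = 1 (neighbors: 5)
  deg(7) = 3 (neighbors: 2, 3, 4)

Step 2: Sort degrees in non-increasing order:
  Degrees: [0, 1, 3, 2, 2, 1, 3] -> sorted: [3, 3, 2, 2, 1, 1, 0]

Degree sequence: [3, 3, 2, 2, 1, 1, 0]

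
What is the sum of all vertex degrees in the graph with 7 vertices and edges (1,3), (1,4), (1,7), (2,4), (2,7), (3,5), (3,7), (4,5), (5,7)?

Step 1: Count edges incident to each vertex:
  deg(1) = 3 (neighbors: 3, 4, 7)
  deg(2) = 2 (neighbors: 4, 7)
  deg(3) = 3 (neighbors: 1, 5, 7)
  deg(4) = 3 (neighbors: 1, 2, 5)
  deg(5) = 3 (neighbors: 3, 4, 7)
  deg(6) = 0 (neighbors: none)
  deg(7) = 4 (neighbors: 1, 2, 3, 5)

Step 2: Sum all degrees:
  3 + 2 + 3 + 3 + 3 + 0 + 4 = 18

Verification: sum of degrees = 2 * |E| = 2 * 9 = 18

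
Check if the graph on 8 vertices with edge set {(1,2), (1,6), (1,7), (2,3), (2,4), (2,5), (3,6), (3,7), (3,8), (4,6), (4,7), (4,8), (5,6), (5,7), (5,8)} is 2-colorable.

Step 1: Attempt 2-coloring using BFS:
  Start at vertex 1, assign color 0
  Color vertex 2 with color 1 (neighbor of 1)
  Color vertex 6 with color 1 (neighbor of 1)
  Color vertex 7 with color 1 (neighbor of 1)
  Color vertex 3 with color 0 (neighbor of 2)
  Color vertex 4 with color 0 (neighbor of 2)
  Color vertex 5 with color 0 (neighbor of 2)
  Color vertex 8 with color 1 (neighbor of 3)

Step 2: 2-coloring succeeded. No conflicts found.
  Set A (color 0): {1, 3, 4, 5}
  Set B (color 1): {2, 6, 7, 8}

The graph is bipartite with partition {1, 3, 4, 5}, {2, 6, 7, 8}.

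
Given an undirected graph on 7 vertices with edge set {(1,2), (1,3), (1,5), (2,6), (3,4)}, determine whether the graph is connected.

Step 1: Build adjacency list from edges:
  1: 2, 3, 5
  2: 1, 6
  3: 1, 4
  4: 3
  5: 1
  6: 2
  7: (none)

Step 2: Run BFS/DFS from vertex 1:
  Visited: {1, 2, 3, 5, 6, 4}
  Reached 6 of 7 vertices

Step 3: Only 6 of 7 vertices reached. Graph is disconnected.
Connected components: {1, 2, 3, 4, 5, 6}, {7}
Answer: No, the graph is not connected (2 components).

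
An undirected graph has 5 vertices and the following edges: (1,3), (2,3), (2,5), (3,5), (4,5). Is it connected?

Step 1: Build adjacency list from edges:
  1: 3
  2: 3, 5
  3: 1, 2, 5
  4: 5
  5: 2, 3, 4

Step 2: Run BFS/DFS from vertex 1:
  Visited: {1, 3, 2, 5, 4}
  Reached 5 of 5 vertices

Step 3: All 5 vertices reached from vertex 1, so the graph is connected.
Answer: Yes, the graph is connected.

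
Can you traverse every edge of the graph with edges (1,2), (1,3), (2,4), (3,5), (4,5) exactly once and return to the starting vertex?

Step 1: Find the degree of each vertex:
  deg(1) = 2
  deg(2) = 2
  deg(3) = 2
  deg(4) = 2
  deg(5) = 2

Step 2: Count vertices with odd degree:
  All vertices have even degree (0 odd-degree vertices)

Step 3: Apply Euler's theorem:
  - Eulerian circuit exists iff graph is connected and all vertices have even degree
  - Eulerian path exists iff graph is connected and has 0 or 2 odd-degree vertices

Graph is connected with 0 odd-degree vertices.
Both Eulerian circuit and Eulerian path exist.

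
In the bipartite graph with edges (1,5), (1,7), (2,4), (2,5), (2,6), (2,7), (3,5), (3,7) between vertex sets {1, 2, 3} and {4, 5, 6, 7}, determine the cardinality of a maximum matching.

Step 1: List the neighbors of each left vertex:
  1: 5, 7
  2: 4, 5, 6, 7
  3: 5, 7

Step 2: Greedily match left vertices, then look for augmenting paths:
  Match 1 -- 5
  Match 2 -- 4
  Match 3 -- 7
  No augmenting path remains.

Step 3: Verify this is maximum:
  Matching size 3 = min(|L|, |R|) = min(3, 4), which is an upper bound, so this matching is maximum.

Maximum matching: {(1,5), (2,4), (3,7)}
Size: 3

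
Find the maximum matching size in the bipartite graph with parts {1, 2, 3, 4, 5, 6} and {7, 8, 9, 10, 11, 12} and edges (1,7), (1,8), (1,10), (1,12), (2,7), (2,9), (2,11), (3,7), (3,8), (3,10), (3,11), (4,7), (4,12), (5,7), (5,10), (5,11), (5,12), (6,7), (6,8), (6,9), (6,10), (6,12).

Step 1: List the neighbors of each left vertex:
  1: 7, 8, 10, 12
  2: 7, 9, 11
  3: 7, 8, 10, 11
  4: 7, 12
  5: 7, 10, 11, 12
  6: 7, 8, 9, 10, 12

Step 2: Greedily match left vertices, then look for augmenting paths:
  Match 1 -- 7
  Match 2 -- 9
  Match 3 -- 11
  Match 4 -- 12
  Match 5 -- 10
  Match 6 -- 8
  No augmenting path remains.

Step 3: Verify this is maximum:
  Matching size 6 = min(|L|, |R|) = min(6, 6), which is an upper bound, so this matching is maximum.

Maximum matching: {(1,7), (2,9), (3,11), (4,12), (5,10), (6,8)}
Size: 6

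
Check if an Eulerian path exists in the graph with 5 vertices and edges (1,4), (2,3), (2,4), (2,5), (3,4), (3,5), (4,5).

Step 1: Find the degree of each vertex:
  deg(1) = 1
  deg(2) = 3
  deg(3) = 3
  deg(4) = 4
  deg(5) = 3

Step 2: Count vertices with odd degree:
  Odd-degree vertices: 1, 2, 3, 5 (4 total)

Step 3: Apply Euler's theorem:
  - Eulerian circuit exists iff graph is connected and all vertices have even degree
  - Eulerian path exists iff graph is connected and has 0 or 2 odd-degree vertices

Graph has 4 odd-degree vertices (need 0 or 2).
Neither Eulerian path nor Eulerian circuit exists.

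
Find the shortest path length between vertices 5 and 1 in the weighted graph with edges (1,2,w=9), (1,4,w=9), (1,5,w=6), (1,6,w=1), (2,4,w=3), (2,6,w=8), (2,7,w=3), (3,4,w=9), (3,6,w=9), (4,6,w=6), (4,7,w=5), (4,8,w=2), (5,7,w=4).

Step 1: Build adjacency list with weights:
  1: 2(w=9), 4(w=9), 5(w=6), 6(w=1)
  2: 1(w=9), 4(w=3), 6(w=8), 7(w=3)
  3: 4(w=9), 6(w=9)
  4: 1(w=9), 2(w=3), 3(w=9), 6(w=6), 7(w=5), 8(w=2)
  5: 1(w=6), 7(w=4)
  6: 1(w=1), 2(w=8), 3(w=9), 4(w=6)
  7: 2(w=3), 4(w=5), 5(w=4)
  8: 4(w=2)

Step 2: Apply Dijkstra's algorithm from vertex 5:
  Visit vertex 5 (distance=0)
    Update dist[1] = 6
    Update dist[7] = 4
  Visit vertex 7 (distance=4)
    Update dist[2] = 7
    Update dist[4] = 9
  Visit vertex 1 (distance=6)
    Update dist[6] = 7

Step 3: Shortest path: 5 -> 1
Total weight: 6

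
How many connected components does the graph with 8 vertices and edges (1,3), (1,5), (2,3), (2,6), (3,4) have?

Step 1: Build adjacency list from edges:
  1: 3, 5
  2: 3, 6
  3: 1, 2, 4
  4: 3
  5: 1
  6: 2
  7: (none)
  8: (none)

Step 2: Run BFS/DFS from vertex 1:
  Visited: {1, 3, 5, 2, 4, 6}
  Reached 6 of 8 vertices

Step 3: Only 6 of 8 vertices reached. Graph is disconnected.
Connected components: {1, 2, 3, 4, 5, 6}, {7}, {8}
Number of connected components: 3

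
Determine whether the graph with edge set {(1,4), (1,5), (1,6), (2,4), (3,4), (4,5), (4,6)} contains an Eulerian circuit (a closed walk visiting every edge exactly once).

Step 1: Find the degree of each vertex:
  deg(1) = 3
  deg(2) = 1
  deg(3) = 1
  deg(4) = 5
  deg(5) = 2
  deg(6) = 2

Step 2: Count vertices with odd degree:
  Odd-degree vertices: 1, 2, 3, 4 (4 total)

Step 3: Apply Euler's theorem:
  - Eulerian circuit exists iff graph is connected and all vertices have even degree
  - Eulerian path exists iff graph is connected and has 0 or 2 odd-degree vertices

Graph has 4 odd-degree vertices (need 0 or 2).
Neither Eulerian path nor Eulerian circuit exists.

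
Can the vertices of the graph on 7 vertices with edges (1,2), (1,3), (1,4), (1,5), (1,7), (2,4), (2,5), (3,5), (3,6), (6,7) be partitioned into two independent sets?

Step 1: Attempt 2-coloring using BFS:
  Start at vertex 1, assign color 0
  Color vertex 2 with color 1 (neighbor of 1)
  Color vertex 3 with color 1 (neighbor of 1)
  Color vertex 4 with color 1 (neighbor of 1)
  Color vertex 5 with color 1 (neighbor of 1)
  Color vertex 7 with color 1 (neighbor of 1)

Step 2: Conflict found! Vertices 2 and 4 are adjacent but have the same color.
This means the graph contains an odd cycle.

The graph is NOT bipartite.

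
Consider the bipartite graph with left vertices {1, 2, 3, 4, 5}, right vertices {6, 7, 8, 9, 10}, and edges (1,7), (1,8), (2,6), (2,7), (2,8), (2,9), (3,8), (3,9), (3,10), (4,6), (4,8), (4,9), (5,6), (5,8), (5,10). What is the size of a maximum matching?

Step 1: List the neighbors of each left vertex:
  1: 7, 8
  2: 6, 7, 8, 9
  3: 8, 9, 10
  4: 6, 8, 9
  5: 6, 8, 10

Step 2: Greedily match left vertices, then look for augmenting paths:
  Match 1 -- 7
  Match 2 -- 6
  Match 3 -- 8
  Match 4 -- 9
  Match 5 -- 10
  No augmenting path remains.

Step 3: Verify this is maximum:
  Matching size 5 = min(|L|, |R|) = min(5, 5), which is an upper bound, so this matching is maximum.

Maximum matching: {(1,7), (2,6), (3,8), (4,9), (5,10)}
Size: 5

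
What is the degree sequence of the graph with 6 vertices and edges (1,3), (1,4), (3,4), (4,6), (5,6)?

Step 1: Count edges incident to each vertex:
  deg(1) = 2 (neighbors: 3, 4)
  deg(2) = 0 (neighbors: none)
  deg(3) = 2 (neighbors: 1, 4)
  deg(4) = 3 (neighbors: 1, 3, 6)
  deg(5) = 1 (neighbors: 6)
  deg(6) = 2 (neighbors: 4, 5)

Step 2: Sort degrees in non-increasing order:
  Degrees: [2, 0, 2, 3, 1, 2] -> sorted: [3, 2, 2, 2, 1, 0]

Degree sequence: [3, 2, 2, 2, 1, 0]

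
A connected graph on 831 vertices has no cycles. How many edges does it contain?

A tree on n vertices always has exactly n - 1 edges.
For n = 831: edges = 831 - 1 = 830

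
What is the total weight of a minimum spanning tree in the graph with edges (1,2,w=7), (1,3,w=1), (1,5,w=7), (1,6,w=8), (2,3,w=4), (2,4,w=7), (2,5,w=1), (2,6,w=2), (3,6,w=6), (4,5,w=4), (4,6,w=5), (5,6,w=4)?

Apply Kruskal's algorithm (sort edges by weight, add if no cycle):

Sorted edges by weight:
  (1,3) w=1
  (2,5) w=1
  (2,6) w=2
  (2,3) w=4
  (4,5) w=4
  (5,6) w=4
  (4,6) w=5
  (3,6) w=6
  (1,2) w=7
  (1,5) w=7
  (2,4) w=7
  (1,6) w=8

Add edge (1,3) w=1 -- no cycle. Running total: 1
Add edge (2,5) w=1 -- no cycle. Running total: 2
Add edge (2,6) w=2 -- no cycle. Running total: 4
Add edge (2,3) w=4 -- no cycle. Running total: 8
Add edge (4,5) w=4 -- no cycle. Running total: 12

MST edges: (1,3,w=1), (2,5,w=1), (2,6,w=2), (2,3,w=4), (4,5,w=4)
Total MST weight: 1 + 1 + 2 + 4 + 4 = 12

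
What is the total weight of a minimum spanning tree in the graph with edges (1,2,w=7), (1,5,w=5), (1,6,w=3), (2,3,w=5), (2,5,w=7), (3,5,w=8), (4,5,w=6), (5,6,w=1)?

Apply Kruskal's algorithm (sort edges by weight, add if no cycle):

Sorted edges by weight:
  (5,6) w=1
  (1,6) w=3
  (1,5) w=5
  (2,3) w=5
  (4,5) w=6
  (1,2) w=7
  (2,5) w=7
  (3,5) w=8

Add edge (5,6) w=1 -- no cycle. Running total: 1
Add edge (1,6) w=3 -- no cycle. Running total: 4
Skip edge (1,5) w=5 -- would create cycle
Add edge (2,3) w=5 -- no cycle. Running total: 9
Add edge (4,5) w=6 -- no cycle. Running total: 15
Add edge (1,2) w=7 -- no cycle. Running total: 22

MST edges: (5,6,w=1), (1,6,w=3), (2,3,w=5), (4,5,w=6), (1,2,w=7)
Total MST weight: 1 + 3 + 5 + 6 + 7 = 22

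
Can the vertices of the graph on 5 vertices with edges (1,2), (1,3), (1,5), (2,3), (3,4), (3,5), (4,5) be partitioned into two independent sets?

Step 1: Attempt 2-coloring using BFS:
  Start at vertex 1, assign color 0
  Color vertex 2 with color 1 (neighbor of 1)
  Color vertex 3 with color 1 (neighbor of 1)
  Color vertex 5 with color 1 (neighbor of 1)

Step 2: Conflict found! Vertices 2 and 3 are adjacent but have the same color.
This means the graph contains an odd cycle.

The graph is NOT bipartite.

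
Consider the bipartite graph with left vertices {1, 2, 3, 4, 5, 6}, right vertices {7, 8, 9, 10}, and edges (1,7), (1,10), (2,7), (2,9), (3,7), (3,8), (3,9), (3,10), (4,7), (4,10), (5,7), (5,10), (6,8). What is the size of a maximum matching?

Step 1: List the neighbors of each left vertex:
  1: 7, 10
  2: 7, 9
  3: 7, 8, 9, 10
  4: 7, 10
  5: 7, 10
  6: 8

Step 2: Greedily match left vertices, then look for augmenting paths:
  Match 1 -- 7
  Match 2 -- 9
  Match 3 -- 8
  Match 4 -- 10
  No augmenting path remains.

Step 3: Verify this is maximum:
  Matching size 4 = min(|L|, |R|) = min(6, 4), which is an upper bound, so this matching is maximum.

Maximum matching: {(1,7), (2,9), (3,8), (4,10)}
Size: 4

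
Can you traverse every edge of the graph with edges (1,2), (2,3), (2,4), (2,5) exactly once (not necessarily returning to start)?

Step 1: Find the degree of each vertex:
  deg(1) = 1
  deg(2) = 4
  deg(3) = 1
  deg(4) = 1
  deg(5) = 1

Step 2: Count vertices with odd degree:
  Odd-degree vertices: 1, 3, 4, 5 (4 total)

Step 3: Apply Euler's theorem:
  - Eulerian circuit exists iff graph is connected and all vertices have even degree
  - Eulerian path exists iff graph is connected and has 0 or 2 odd-degree vertices

Graph has 4 odd-degree vertices (need 0 or 2).
Neither Eulerian path nor Eulerian circuit exists.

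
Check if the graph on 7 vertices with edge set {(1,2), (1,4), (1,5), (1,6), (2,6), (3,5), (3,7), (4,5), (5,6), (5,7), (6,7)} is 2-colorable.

Step 1: Attempt 2-coloring using BFS:
  Start at vertex 1, assign color 0
  Color vertex 2 with color 1 (neighbor of 1)
  Color vertex 4 with color 1 (neighbor of 1)
  Color vertex 5 with color 1 (neighbor of 1)
  Color vertex 6 with color 1 (neighbor of 1)

Step 2: Conflict found! Vertices 2 and 6 are adjacent but have the same color.
This means the graph contains an odd cycle.

The graph is NOT bipartite.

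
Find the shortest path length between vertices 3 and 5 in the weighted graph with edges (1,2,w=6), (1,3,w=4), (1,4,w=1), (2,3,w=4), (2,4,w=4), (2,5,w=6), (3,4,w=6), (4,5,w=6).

Step 1: Build adjacency list with weights:
  1: 2(w=6), 3(w=4), 4(w=1)
  2: 1(w=6), 3(w=4), 4(w=4), 5(w=6)
  3: 1(w=4), 2(w=4), 4(w=6)
  4: 1(w=1), 2(w=4), 3(w=6), 5(w=6)
  5: 2(w=6), 4(w=6)

Step 2: Apply Dijkstra's algorithm from vertex 3:
  Visit vertex 3 (distance=0)
    Update dist[1] = 4
    Update dist[2] = 4
    Update dist[4] = 6
  Visit vertex 1 (distance=4)
    Update dist[4] = 5
  Visit vertex 2 (distance=4)
    Update dist[5] = 10
  Visit vertex 4 (distance=5)
  Visit vertex 5 (distance=10)

Step 3: Shortest path: 3 -> 2 -> 5
Total weight: 4 + 6 = 10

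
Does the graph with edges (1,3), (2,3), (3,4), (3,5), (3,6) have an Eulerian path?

Step 1: Find the degree of each vertex:
  deg(1) = 1
  deg(2) = 1
  deg(3) = 5
  deg(4) = 1
  deg(5) = 1
  deg(6) = 1

Step 2: Count vertices with odd degree:
  Odd-degree vertices: 1, 2, 3, 4, 5, 6 (6 total)

Step 3: Apply Euler's theorem:
  - Eulerian circuit exists iff graph is connected and all vertices have even degree
  - Eulerian path exists iff graph is connected and has 0 or 2 odd-degree vertices

Graph has 6 odd-degree vertices (need 0 or 2).
Neither Eulerian path nor Eulerian circuit exists.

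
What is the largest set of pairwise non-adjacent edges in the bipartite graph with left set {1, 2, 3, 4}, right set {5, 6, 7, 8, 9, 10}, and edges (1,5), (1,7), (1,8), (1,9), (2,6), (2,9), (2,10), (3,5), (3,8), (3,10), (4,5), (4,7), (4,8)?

Step 1: List the neighbors of each left vertex:
  1: 5, 7, 8, 9
  2: 6, 9, 10
  3: 5, 8, 10
  4: 5, 7, 8

Step 2: Greedily match left vertices, then look for augmenting paths:
  Match 1 -- 5
  Match 2 -- 6
  Match 3 -- 8
  Match 4 -- 7
  No augmenting path remains.

Step 3: Verify this is maximum:
  Matching size 4 = min(|L|, |R|) = min(4, 6), which is an upper bound, so this matching is maximum.

Maximum matching: {(1,5), (2,6), (3,8), (4,7)}
Size: 4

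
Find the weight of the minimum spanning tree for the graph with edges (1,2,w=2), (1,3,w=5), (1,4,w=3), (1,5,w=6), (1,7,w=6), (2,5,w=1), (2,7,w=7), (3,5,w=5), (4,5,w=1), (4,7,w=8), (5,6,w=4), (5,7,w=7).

Apply Kruskal's algorithm (sort edges by weight, add if no cycle):

Sorted edges by weight:
  (2,5) w=1
  (4,5) w=1
  (1,2) w=2
  (1,4) w=3
  (5,6) w=4
  (1,3) w=5
  (3,5) w=5
  (1,5) w=6
  (1,7) w=6
  (2,7) w=7
  (5,7) w=7
  (4,7) w=8

Add edge (2,5) w=1 -- no cycle. Running total: 1
Add edge (4,5) w=1 -- no cycle. Running total: 2
Add edge (1,2) w=2 -- no cycle. Running total: 4
Skip edge (1,4) w=3 -- would create cycle
Add edge (5,6) w=4 -- no cycle. Running total: 8
Add edge (1,3) w=5 -- no cycle. Running total: 13
Skip edge (3,5) w=5 -- would create cycle
Skip edge (1,5) w=6 -- would create cycle
Add edge (1,7) w=6 -- no cycle. Running total: 19

MST edges: (2,5,w=1), (4,5,w=1), (1,2,w=2), (5,6,w=4), (1,3,w=5), (1,7,w=6)
Total MST weight: 1 + 1 + 2 + 4 + 5 + 6 = 19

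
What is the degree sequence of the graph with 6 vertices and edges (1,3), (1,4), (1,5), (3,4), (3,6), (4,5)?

Step 1: Count edges incident to each vertex:
  deg(1) = 3 (neighbors: 3, 4, 5)
  deg(2) = 0 (neighbors: none)
  deg(3) = 3 (neighbors: 1, 4, 6)
  deg(4) = 3 (neighbors: 1, 3, 5)
  deg(5) = 2 (neighbors: 1, 4)
  deg(6) = 1 (neighbors: 3)

Step 2: Sort degrees in non-increasing order:
  Degrees: [3, 0, 3, 3, 2, 1] -> sorted: [3, 3, 3, 2, 1, 0]

Degree sequence: [3, 3, 3, 2, 1, 0]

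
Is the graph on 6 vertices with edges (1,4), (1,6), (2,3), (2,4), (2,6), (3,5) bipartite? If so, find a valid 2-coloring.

Step 1: Attempt 2-coloring using BFS:
  Start at vertex 1, assign color 0
  Color vertex 4 with color 1 (neighbor of 1)
  Color vertex 6 with color 1 (neighbor of 1)
  Color vertex 2 with color 0 (neighbor of 4)
  Color vertex 3 with color 1 (neighbor of 2)
  Color vertex 5 with color 0 (neighbor of 3)

Step 2: 2-coloring succeeded. No conflicts found.
  Set A (color 0): {1, 2, 5}
  Set B (color 1): {3, 4, 6}

The graph is bipartite with partition {1, 2, 5}, {3, 4, 6}.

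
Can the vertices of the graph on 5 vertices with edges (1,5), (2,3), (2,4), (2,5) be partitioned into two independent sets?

Step 1: Attempt 2-coloring using BFS:
  Start at vertex 1, assign color 0
  Color vertex 5 with color 1 (neighbor of 1)
  Color vertex 2 with color 0 (neighbor of 5)
  Color vertex 3 with color 1 (neighbor of 2)
  Color vertex 4 with color 1 (neighbor of 2)

Step 2: 2-coloring succeeded. No conflicts found.
  Set A (color 0): {1, 2}
  Set B (color 1): {3, 4, 5}

The graph is bipartite with partition {1, 2}, {3, 4, 5}.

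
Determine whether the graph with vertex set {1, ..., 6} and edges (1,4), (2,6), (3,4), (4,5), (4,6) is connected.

Step 1: Build adjacency list from edges:
  1: 4
  2: 6
  3: 4
  4: 1, 3, 5, 6
  5: 4
  6: 2, 4

Step 2: Run BFS/DFS from vertex 1:
  Visited: {1, 4, 3, 5, 6, 2}
  Reached 6 of 6 vertices

Step 3: All 6 vertices reached from vertex 1, so the graph is connected.
Answer: Yes, the graph is connected.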